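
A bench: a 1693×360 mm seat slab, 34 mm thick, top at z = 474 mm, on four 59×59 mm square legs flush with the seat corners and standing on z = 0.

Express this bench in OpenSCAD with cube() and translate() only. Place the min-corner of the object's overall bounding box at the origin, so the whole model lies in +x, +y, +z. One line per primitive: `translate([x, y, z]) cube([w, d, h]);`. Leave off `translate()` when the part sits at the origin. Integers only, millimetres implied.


// leg_h = 474 − 34 = 440
translate([0, 0, 440]) cube([1693, 360, 34]);
cube([59, 59, 440]);
translate([0, 301, 0]) cube([59, 59, 440]);
translate([1634, 0, 0]) cube([59, 59, 440]);
translate([1634, 301, 0]) cube([59, 59, 440]);


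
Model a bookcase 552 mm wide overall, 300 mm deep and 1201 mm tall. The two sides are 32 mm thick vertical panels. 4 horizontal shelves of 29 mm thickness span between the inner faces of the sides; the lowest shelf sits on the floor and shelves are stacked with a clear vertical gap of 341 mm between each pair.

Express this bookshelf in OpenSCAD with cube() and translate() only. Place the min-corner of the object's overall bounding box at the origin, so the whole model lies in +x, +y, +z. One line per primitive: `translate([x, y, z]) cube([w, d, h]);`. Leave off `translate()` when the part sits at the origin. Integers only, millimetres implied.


cube([32, 300, 1201]);
translate([520, 0, 0]) cube([32, 300, 1201]);
translate([32, 0, 0]) cube([488, 300, 29]);
translate([32, 0, 370]) cube([488, 300, 29]);
translate([32, 0, 740]) cube([488, 300, 29]);
translate([32, 0, 1110]) cube([488, 300, 29]);


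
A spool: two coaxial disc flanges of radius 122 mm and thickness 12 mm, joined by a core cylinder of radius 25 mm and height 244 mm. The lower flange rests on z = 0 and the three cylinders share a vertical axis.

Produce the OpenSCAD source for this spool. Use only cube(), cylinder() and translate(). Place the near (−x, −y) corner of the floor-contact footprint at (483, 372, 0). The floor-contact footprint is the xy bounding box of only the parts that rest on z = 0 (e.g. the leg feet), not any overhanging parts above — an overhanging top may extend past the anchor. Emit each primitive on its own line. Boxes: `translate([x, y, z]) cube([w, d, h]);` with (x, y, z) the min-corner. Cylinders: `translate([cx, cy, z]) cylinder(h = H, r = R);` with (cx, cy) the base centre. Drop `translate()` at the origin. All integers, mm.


translate([605, 494, 0]) cylinder(h = 12, r = 122);
translate([605, 494, 12]) cylinder(h = 244, r = 25);
translate([605, 494, 256]) cylinder(h = 12, r = 122);


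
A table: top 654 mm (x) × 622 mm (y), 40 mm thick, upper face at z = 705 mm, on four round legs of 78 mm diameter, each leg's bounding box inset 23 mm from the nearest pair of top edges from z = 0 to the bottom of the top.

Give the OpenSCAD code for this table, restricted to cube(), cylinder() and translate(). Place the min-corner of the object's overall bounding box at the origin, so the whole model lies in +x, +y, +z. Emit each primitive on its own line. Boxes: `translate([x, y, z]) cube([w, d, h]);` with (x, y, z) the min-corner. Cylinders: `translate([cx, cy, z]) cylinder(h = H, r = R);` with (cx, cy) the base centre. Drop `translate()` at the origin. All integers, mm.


translate([0, 0, 665]) cube([654, 622, 40]);
translate([62, 62, 0]) cylinder(h = 665, r = 39);
translate([592, 62, 0]) cylinder(h = 665, r = 39);
translate([62, 560, 0]) cylinder(h = 665, r = 39);
translate([592, 560, 0]) cylinder(h = 665, r = 39);


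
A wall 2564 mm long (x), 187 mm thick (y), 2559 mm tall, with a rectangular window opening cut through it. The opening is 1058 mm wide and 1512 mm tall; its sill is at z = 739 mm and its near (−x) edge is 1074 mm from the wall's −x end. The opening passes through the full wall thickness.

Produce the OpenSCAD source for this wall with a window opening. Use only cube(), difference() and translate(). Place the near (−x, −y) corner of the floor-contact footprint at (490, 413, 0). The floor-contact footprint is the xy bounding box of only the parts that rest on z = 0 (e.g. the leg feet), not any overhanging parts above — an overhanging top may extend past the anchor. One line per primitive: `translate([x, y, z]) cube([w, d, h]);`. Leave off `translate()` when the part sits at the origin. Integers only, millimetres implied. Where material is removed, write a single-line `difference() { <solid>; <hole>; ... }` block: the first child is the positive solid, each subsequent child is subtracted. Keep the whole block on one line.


difference() { translate([490, 413, 0]) cube([2564, 187, 2559]); translate([1564, 413, 739]) cube([1058, 187, 1512]); }


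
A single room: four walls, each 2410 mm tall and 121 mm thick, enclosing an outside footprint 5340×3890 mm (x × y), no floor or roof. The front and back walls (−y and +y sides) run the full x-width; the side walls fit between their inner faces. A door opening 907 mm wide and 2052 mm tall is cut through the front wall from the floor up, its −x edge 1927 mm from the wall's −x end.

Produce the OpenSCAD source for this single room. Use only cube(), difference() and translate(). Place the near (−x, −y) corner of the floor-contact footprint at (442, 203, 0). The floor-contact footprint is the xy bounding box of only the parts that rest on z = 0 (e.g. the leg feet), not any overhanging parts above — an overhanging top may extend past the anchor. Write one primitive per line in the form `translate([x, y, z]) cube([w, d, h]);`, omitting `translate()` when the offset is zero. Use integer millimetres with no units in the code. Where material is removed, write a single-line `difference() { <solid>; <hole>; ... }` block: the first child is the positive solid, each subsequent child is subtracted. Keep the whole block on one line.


difference() { translate([442, 203, 0]) cube([5340, 121, 2410]); translate([2369, 203, 0]) cube([907, 121, 2052]); }
translate([442, 3972, 0]) cube([5340, 121, 2410]);
translate([442, 324, 0]) cube([121, 3648, 2410]);
translate([5661, 324, 0]) cube([121, 3648, 2410]);


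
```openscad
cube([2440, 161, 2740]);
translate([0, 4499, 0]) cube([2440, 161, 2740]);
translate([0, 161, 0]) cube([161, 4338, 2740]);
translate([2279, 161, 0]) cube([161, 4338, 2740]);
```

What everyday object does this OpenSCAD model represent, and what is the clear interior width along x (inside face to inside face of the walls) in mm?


A house (or room) frame. The interior width is 2118 mm.

Four 2740 mm walls enclosing a rectangle with no floor or roof — a room or house frame. Outside width is 2440 mm and wall thickness is 161 mm, so the interior width is 2440 − 2 × 161 = 2118 mm.


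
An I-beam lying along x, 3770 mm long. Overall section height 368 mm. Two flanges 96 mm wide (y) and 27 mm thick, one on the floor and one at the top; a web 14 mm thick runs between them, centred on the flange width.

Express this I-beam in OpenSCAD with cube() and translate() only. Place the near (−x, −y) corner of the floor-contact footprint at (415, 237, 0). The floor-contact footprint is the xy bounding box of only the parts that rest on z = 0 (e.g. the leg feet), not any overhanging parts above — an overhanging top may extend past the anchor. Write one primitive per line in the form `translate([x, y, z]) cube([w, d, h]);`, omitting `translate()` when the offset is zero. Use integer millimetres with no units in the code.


translate([415, 237, 0]) cube([3770, 96, 27]);
translate([415, 278, 27]) cube([3770, 14, 314]);
translate([415, 237, 341]) cube([3770, 96, 27]);


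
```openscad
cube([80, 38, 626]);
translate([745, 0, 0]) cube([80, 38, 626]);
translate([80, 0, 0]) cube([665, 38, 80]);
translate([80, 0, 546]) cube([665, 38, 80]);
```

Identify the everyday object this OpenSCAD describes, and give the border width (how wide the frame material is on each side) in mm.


A picture frame. The border width is 80 mm.

Four thin pieces enclosing a rectangular opening — a picture frame. The two full-height stiles are 626 mm tall; the top rail sits at z = 546 and is 80 mm tall, so the border above the opening is 626 − 546 = 80 mm, matching the stile x-width.


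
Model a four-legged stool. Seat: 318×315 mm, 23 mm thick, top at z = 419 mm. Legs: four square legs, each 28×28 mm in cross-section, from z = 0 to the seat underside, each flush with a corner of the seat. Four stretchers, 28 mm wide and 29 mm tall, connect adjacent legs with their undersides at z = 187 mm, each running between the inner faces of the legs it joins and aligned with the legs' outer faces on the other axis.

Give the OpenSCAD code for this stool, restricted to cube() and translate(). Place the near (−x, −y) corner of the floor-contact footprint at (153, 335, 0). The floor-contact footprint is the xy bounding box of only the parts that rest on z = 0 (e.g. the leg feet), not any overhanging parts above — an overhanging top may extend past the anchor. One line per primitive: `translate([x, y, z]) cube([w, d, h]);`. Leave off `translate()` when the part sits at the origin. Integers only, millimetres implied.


translate([153, 335, 396]) cube([318, 315, 23]);
translate([153, 335, 0]) cube([28, 28, 396]);
translate([443, 335, 0]) cube([28, 28, 396]);
translate([153, 622, 0]) cube([28, 28, 396]);
translate([443, 622, 0]) cube([28, 28, 396]);
translate([181, 335, 187]) cube([262, 28, 29]);
translate([181, 622, 187]) cube([262, 28, 29]);
translate([153, 363, 187]) cube([28, 259, 29]);
translate([443, 363, 187]) cube([28, 259, 29]);


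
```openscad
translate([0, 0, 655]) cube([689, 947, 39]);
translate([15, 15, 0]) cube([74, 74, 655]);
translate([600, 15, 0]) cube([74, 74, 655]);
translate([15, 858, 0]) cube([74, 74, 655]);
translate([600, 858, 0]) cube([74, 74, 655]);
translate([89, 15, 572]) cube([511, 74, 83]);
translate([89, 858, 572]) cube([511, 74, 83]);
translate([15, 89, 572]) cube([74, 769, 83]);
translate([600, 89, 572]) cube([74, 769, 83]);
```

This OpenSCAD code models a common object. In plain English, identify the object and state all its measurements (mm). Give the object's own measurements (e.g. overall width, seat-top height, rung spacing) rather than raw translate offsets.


A rectangular dining table. The top is 689×947×39 mm with its upper surface at z = 694 mm. It stands on four 74×74 mm square legs, each inset 15 mm from the nearest pair of top edges, running from the floor to the underside of the top. Four apron rails, 74 mm thick and 83 mm tall, run between adjacent legs with their top edges flush with the underside of the top and their outer faces flush with the legs' outer faces.


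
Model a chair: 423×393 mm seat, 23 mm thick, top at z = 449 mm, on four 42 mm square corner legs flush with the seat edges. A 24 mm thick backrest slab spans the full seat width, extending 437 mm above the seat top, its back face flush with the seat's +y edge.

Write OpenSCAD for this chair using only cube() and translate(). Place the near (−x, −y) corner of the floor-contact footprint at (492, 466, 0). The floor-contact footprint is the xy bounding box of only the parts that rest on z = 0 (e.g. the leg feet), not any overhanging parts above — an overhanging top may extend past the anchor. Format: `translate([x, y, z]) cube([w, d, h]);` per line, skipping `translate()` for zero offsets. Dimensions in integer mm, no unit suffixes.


// leg_h = 449 - 23 = 426
translate([492, 466, 426]) cube([423, 393, 23]);
translate([492, 466, 0]) cube([42, 42, 426]);
translate([873, 466, 0]) cube([42, 42, 426]);
translate([492, 817, 0]) cube([42, 42, 426]);
translate([873, 817, 0]) cube([42, 42, 426]);
translate([492, 835, 449]) cube([423, 24, 437]);


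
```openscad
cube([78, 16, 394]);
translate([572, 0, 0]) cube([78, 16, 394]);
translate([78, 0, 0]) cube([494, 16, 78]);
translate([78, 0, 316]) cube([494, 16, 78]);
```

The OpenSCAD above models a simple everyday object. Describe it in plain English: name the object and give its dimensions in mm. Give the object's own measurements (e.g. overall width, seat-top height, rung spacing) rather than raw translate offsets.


A rectangular picture frame lying in the x–z plane (depth along y). The opening is 494 mm wide (x) by 238 mm tall (z), surrounded by a border 78 mm wide on all four sides. The frame is 16 mm deep and is made of two full-height vertical stiles with two horizontal rails fitted between them.


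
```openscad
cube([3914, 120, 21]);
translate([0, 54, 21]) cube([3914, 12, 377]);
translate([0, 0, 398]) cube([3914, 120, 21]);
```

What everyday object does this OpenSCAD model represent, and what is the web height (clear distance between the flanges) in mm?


An I-beam. The web height is 377 mm.

Two wide flanges with a thin centred web — an I-beam. Overall 419 mm minus two 21 mm flanges gives a web of 419 − 2·21 = 377 mm.


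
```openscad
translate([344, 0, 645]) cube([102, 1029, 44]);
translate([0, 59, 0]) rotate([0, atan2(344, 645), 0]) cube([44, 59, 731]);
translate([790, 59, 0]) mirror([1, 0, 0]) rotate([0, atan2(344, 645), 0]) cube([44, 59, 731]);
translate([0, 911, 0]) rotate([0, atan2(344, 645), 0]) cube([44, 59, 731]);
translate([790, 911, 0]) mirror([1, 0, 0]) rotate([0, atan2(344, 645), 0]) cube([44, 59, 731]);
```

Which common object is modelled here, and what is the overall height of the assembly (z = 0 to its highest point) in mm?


A sawhorse. The overall height is 689 mm.

A beam across two mirrored pairs of raked legs — a sawhorse. The beam's underside is at z = 645 (matching the legs' vertical rise in atan2(344, 645)) and the beam is 44 mm tall, so its top is at 645 + 44 = 689 mm. The raked legs top out at the beam's underside, so that is the highest point.


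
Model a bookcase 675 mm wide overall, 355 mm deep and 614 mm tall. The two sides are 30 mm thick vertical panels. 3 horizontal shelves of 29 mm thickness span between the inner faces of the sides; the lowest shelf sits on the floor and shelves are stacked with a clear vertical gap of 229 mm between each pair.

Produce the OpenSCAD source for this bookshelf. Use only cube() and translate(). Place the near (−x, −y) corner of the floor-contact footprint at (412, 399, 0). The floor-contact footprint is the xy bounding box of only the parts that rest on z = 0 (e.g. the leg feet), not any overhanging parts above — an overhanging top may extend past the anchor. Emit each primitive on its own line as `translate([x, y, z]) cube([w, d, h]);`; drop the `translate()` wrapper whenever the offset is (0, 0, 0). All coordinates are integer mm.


translate([412, 399, 0]) cube([30, 355, 614]);
translate([1057, 399, 0]) cube([30, 355, 614]);
translate([442, 399, 0]) cube([615, 355, 29]);
translate([442, 399, 258]) cube([615, 355, 29]);
translate([442, 399, 516]) cube([615, 355, 29]);


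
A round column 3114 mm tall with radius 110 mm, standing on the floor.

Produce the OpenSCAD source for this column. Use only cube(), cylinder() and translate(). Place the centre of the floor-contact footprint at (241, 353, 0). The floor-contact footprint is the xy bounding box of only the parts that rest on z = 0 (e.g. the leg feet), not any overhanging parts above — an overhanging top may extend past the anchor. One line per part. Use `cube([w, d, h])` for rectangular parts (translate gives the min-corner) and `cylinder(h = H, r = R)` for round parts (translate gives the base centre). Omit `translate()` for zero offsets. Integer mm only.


translate([241, 353, 0]) cylinder(h = 3114, r = 110);


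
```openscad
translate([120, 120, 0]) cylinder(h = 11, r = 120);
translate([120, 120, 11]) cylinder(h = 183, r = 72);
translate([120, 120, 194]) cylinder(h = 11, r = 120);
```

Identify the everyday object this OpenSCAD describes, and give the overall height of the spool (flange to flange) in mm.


A spool. The overall height is 205 mm.

Three coaxial cylinders, large–small–large — a spool. Two 11 mm flanges and a 183 mm core give 11 + 183 + 11 = 205 mm.


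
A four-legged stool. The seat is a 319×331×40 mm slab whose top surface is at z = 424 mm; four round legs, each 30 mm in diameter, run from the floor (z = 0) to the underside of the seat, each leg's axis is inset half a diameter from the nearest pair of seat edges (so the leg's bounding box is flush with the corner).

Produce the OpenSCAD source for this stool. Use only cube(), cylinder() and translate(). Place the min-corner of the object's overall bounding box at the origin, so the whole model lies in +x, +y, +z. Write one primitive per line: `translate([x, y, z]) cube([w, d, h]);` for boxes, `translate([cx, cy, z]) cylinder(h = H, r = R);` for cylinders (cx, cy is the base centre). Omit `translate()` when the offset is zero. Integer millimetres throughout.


translate([0, 0, 384]) cube([319, 331, 40]);
translate([15, 15, 0]) cylinder(h = 384, r = 15);
translate([304, 15, 0]) cylinder(h = 384, r = 15);
translate([15, 316, 0]) cylinder(h = 384, r = 15);
translate([304, 316, 0]) cylinder(h = 384, r = 15);


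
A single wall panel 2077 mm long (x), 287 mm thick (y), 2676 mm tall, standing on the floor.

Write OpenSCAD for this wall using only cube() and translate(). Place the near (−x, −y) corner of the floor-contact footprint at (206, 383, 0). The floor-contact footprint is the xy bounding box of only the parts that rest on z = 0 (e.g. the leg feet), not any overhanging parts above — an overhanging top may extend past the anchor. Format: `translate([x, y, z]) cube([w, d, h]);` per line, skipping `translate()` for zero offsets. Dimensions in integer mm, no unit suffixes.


translate([206, 383, 0]) cube([2077, 287, 2676]);


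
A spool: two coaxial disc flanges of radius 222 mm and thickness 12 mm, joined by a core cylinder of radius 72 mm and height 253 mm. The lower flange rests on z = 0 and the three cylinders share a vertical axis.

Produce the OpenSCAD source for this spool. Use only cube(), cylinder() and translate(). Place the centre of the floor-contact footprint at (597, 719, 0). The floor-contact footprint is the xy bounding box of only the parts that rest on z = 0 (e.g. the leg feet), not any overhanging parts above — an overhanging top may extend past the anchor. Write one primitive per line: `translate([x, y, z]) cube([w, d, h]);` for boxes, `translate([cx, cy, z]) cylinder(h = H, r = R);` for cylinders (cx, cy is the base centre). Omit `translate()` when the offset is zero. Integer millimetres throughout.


translate([597, 719, 0]) cylinder(h = 12, r = 222);
translate([597, 719, 12]) cylinder(h = 253, r = 72);
translate([597, 719, 265]) cylinder(h = 12, r = 222);


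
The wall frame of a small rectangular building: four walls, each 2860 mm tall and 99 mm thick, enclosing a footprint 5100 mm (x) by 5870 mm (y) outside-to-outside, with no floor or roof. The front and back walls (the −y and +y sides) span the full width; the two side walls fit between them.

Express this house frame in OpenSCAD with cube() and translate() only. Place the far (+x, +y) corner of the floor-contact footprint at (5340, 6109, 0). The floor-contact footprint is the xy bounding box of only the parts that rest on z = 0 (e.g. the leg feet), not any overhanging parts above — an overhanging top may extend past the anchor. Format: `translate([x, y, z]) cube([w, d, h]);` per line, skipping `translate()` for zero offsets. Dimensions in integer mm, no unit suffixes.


translate([240, 239, 0]) cube([5100, 99, 2860]);
translate([240, 6010, 0]) cube([5100, 99, 2860]);
translate([240, 338, 0]) cube([99, 5672, 2860]);
translate([5241, 338, 0]) cube([99, 5672, 2860]);


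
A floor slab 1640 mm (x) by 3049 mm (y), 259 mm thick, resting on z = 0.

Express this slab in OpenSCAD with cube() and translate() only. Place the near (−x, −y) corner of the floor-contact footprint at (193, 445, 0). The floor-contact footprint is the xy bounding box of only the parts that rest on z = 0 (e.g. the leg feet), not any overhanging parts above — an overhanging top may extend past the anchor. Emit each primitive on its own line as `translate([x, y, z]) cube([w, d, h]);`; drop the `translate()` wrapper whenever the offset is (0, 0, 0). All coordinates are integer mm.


translate([193, 445, 0]) cube([1640, 3049, 259]);


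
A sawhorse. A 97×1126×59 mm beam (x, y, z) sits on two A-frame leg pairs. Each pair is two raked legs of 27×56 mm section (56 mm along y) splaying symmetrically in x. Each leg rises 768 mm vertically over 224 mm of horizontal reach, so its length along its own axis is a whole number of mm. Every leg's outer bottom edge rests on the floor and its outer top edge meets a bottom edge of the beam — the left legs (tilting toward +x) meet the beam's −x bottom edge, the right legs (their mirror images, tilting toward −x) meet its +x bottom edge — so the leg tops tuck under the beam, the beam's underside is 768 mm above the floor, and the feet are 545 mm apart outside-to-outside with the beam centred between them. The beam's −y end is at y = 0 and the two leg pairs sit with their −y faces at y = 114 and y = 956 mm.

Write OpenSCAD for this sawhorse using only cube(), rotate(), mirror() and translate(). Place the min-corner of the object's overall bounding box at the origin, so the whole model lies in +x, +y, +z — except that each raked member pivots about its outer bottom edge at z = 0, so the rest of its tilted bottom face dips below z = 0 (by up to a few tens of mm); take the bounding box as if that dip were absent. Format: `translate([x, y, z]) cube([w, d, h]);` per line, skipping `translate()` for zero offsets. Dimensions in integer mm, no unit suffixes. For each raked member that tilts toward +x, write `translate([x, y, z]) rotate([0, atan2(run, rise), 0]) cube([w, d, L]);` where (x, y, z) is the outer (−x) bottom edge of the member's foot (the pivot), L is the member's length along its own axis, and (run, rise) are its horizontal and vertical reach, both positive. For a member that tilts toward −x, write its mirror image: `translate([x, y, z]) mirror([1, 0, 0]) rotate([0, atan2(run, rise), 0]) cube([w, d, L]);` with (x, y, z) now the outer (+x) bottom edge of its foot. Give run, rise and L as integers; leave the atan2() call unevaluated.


translate([224, 0, 768]) cube([97, 1126, 59]);
translate([0, 114, 0]) rotate([0, atan2(224, 768), 0]) cube([27, 56, 800]);
translate([545, 114, 0]) mirror([1, 0, 0]) rotate([0, atan2(224, 768), 0]) cube([27, 56, 800]);
translate([0, 956, 0]) rotate([0, atan2(224, 768), 0]) cube([27, 56, 800]);
translate([545, 956, 0]) mirror([1, 0, 0]) rotate([0, atan2(224, 768), 0]) cube([27, 56, 800]);


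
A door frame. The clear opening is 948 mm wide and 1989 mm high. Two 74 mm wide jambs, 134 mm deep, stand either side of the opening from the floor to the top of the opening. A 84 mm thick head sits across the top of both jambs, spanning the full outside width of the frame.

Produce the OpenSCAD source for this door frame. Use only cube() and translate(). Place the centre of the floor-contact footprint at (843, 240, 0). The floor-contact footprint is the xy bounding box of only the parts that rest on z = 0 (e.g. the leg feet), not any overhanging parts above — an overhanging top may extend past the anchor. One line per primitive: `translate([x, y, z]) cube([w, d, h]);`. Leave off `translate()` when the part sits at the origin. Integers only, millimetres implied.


translate([295, 173, 0]) cube([74, 134, 1989]);
translate([1317, 173, 0]) cube([74, 134, 1989]);
translate([295, 173, 1989]) cube([1096, 134, 84]);


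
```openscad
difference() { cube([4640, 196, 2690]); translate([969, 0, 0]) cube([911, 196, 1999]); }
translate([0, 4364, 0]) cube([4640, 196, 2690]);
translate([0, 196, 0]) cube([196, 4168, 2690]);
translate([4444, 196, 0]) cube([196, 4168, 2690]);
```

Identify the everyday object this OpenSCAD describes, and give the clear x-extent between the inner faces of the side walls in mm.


A single room. The interior width is 4248 mm.

Four walls enclosing a rectangle with a door in the front wall — a room. Outside width 4640 minus two 196 mm walls gives 4248 mm.


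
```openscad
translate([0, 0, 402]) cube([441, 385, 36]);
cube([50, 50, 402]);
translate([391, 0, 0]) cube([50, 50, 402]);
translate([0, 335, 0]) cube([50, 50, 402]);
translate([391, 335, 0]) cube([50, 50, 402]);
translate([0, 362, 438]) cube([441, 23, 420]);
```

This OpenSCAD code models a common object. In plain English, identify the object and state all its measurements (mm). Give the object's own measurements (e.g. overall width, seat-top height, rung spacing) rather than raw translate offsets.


A chair. The seat is a 441×385×36 mm slab with its top at z = 438 mm, on four 50×50 mm corner legs (flush with the seat edges, standing on z = 0). A flat backrest 23 mm thick, 420 mm tall, spans the full seat width and rises from the seat top along its +y edge, rear face flush with the rear of the seat.


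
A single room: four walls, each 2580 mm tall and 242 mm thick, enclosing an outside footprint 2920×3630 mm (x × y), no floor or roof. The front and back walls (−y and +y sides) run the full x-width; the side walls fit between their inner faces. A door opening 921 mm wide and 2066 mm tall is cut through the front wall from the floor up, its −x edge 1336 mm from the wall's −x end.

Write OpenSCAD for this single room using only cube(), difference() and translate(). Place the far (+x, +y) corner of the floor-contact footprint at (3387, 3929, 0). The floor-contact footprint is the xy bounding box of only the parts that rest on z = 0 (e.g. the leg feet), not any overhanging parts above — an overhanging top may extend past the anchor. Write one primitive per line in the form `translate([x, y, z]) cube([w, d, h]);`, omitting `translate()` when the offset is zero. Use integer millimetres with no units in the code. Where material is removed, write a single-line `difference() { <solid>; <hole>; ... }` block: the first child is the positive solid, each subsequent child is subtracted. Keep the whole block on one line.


difference() { translate([467, 299, 0]) cube([2920, 242, 2580]); translate([1803, 299, 0]) cube([921, 242, 2066]); }
translate([467, 3687, 0]) cube([2920, 242, 2580]);
translate([467, 541, 0]) cube([242, 3146, 2580]);
translate([3145, 541, 0]) cube([242, 3146, 2580]);


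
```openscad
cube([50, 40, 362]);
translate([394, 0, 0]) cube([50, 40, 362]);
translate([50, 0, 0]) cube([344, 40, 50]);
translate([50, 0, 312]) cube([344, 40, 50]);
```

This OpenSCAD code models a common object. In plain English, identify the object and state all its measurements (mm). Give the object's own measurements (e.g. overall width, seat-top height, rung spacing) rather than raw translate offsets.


A rectangular picture frame lying in the x–z plane (depth along y). The opening is 344 mm wide (x) by 262 mm tall (z), surrounded by a border 50 mm wide on all four sides. The frame is 40 mm deep and is made of two full-height vertical stiles with two horizontal rails fitted between them.


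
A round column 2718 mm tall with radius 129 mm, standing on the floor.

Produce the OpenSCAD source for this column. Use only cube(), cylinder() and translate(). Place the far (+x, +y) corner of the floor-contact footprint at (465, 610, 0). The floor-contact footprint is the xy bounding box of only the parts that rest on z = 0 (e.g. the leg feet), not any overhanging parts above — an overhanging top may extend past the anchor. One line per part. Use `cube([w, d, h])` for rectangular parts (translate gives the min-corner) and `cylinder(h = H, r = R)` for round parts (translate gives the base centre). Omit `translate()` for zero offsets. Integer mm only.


translate([336, 481, 0]) cylinder(h = 2718, r = 129);


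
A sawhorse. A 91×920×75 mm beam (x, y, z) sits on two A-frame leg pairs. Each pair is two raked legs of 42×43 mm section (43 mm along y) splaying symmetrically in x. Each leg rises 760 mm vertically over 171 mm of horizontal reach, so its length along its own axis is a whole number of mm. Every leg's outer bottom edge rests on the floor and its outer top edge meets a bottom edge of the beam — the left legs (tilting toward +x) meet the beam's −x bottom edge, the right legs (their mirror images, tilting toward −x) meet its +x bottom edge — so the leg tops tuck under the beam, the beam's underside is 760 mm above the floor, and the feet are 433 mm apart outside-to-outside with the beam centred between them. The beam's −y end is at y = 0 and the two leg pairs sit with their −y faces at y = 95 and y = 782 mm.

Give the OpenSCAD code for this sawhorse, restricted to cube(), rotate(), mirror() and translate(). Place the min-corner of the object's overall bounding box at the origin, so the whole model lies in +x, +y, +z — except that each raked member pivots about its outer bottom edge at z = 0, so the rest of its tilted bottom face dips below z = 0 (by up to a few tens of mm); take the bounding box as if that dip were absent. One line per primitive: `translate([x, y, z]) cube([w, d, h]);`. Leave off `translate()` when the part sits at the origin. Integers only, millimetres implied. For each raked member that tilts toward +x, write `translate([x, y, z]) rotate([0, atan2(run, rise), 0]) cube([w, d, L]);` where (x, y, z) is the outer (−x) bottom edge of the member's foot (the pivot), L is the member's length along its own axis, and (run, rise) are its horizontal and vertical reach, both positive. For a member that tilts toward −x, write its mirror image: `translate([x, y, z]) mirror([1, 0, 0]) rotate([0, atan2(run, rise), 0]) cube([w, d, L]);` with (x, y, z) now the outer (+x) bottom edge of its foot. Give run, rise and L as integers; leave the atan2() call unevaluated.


// leg length = √(171² + 760²) = 779
// right-leg outer foot x = 2·171 + 91 = 433
// beam min-corner = (171, 0, 760)
translate([171, 0, 760]) cube([91, 920, 75]);
translate([0, 95, 0]) rotate([0, atan2(171, 760), 0]) cube([42, 43, 779]);
translate([433, 95, 0]) mirror([1, 0, 0]) rotate([0, atan2(171, 760), 0]) cube([42, 43, 779]);
translate([0, 782, 0]) rotate([0, atan2(171, 760), 0]) cube([42, 43, 779]);
translate([433, 782, 0]) mirror([1, 0, 0]) rotate([0, atan2(171, 760), 0]) cube([42, 43, 779]);


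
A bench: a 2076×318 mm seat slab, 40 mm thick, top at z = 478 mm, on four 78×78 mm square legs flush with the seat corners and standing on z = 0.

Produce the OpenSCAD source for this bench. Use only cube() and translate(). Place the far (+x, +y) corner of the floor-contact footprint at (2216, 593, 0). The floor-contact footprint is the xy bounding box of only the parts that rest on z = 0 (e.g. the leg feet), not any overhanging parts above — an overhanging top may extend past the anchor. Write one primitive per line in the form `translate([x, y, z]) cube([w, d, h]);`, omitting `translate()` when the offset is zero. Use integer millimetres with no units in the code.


translate([140, 275, 438]) cube([2076, 318, 40]);
translate([140, 275, 0]) cube([78, 78, 438]);
translate([140, 515, 0]) cube([78, 78, 438]);
translate([2138, 275, 0]) cube([78, 78, 438]);
translate([2138, 515, 0]) cube([78, 78, 438]);


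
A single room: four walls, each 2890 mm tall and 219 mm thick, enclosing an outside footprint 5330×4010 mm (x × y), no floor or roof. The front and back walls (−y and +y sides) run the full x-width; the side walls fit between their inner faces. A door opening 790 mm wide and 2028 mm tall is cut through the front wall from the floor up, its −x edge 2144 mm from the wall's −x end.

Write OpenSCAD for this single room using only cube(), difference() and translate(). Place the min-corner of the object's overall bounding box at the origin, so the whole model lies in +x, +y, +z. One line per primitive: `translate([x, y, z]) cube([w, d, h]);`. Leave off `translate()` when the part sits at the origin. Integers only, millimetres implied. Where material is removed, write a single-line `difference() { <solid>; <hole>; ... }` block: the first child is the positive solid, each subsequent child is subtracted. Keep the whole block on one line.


difference() { cube([5330, 219, 2890]); translate([2144, 0, 0]) cube([790, 219, 2028]); }
translate([0, 3791, 0]) cube([5330, 219, 2890]);
translate([0, 219, 0]) cube([219, 3572, 2890]);
translate([5111, 219, 0]) cube([219, 3572, 2890]);


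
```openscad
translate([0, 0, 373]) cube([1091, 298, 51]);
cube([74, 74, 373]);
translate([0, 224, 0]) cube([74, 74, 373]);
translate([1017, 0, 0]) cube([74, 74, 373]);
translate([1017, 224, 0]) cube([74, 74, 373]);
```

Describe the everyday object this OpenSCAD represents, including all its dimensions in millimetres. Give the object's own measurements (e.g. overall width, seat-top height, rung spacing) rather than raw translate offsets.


A long wooden bench with a 1091 mm (x) × 298 mm (y) seat, 51 mm thick, its top surface 424 mm above the floor. Four 74 mm square legs at the seat corners, flush with the edges, run from z = 0 to the seat underside.


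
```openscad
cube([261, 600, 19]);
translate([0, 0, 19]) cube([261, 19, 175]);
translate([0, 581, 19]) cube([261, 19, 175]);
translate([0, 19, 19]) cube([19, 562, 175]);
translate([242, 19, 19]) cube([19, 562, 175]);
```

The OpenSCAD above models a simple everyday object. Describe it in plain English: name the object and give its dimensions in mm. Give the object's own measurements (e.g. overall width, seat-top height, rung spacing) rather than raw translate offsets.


An open-topped rectangular box: outside dimensions 261×600×194 mm, with a uniform wall and base thickness of 19 mm. The base is a full 261×600 slab on the floor; four walls sit on top of the base. The front and back walls (the −y and +y sides) span the full width; the two side walls fit between them.


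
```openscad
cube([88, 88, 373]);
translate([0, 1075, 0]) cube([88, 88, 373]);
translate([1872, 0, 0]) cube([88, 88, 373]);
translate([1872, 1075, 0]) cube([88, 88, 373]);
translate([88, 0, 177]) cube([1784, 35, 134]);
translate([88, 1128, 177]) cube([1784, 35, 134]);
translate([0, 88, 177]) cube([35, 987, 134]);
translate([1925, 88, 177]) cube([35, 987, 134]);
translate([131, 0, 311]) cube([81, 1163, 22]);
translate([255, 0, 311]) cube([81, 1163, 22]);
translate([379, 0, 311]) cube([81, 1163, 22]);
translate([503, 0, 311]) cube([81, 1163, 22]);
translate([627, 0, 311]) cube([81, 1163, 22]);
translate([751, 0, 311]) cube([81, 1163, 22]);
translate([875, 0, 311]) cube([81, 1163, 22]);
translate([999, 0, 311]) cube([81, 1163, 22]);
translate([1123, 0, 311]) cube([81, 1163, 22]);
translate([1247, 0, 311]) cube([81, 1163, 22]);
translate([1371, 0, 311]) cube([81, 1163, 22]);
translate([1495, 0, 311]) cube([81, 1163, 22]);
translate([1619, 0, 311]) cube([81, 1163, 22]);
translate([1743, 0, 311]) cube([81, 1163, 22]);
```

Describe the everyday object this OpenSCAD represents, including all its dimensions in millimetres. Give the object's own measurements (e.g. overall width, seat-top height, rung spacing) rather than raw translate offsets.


A bed frame 1960 mm long (x) by 1163 mm wide (y). Four 88×88 mm corner posts, 373 mm tall, at the corners of the footprint. Four rails of 35 mm thickness and 134 mm height run between adjacent posts with their undersides at z = 177 mm, their outer faces flush with the outside of the frame (the two x-running rails run between the posts' inner faces; the two y-running rails run between the posts' inner faces). 14 slats, each 81 mm wide (x) and 22 mm thick, lie across the top of the two x-running rails, running the full 1163 mm width of the frame in y; along x they sit between the end posts with a 43 mm gap after the −x posts and between neighbouring slats, leaving 48 mm before the +x posts.


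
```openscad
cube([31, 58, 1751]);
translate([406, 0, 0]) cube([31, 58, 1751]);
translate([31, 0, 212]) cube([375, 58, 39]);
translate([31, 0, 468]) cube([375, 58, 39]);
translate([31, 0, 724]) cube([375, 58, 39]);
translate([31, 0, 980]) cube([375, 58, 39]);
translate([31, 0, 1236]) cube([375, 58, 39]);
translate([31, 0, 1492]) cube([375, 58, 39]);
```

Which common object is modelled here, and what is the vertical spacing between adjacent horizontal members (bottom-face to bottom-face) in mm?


A ladder. The rung spacing is 256 mm.

Two tall 31×58 posts with 6 short bars between them — a ladder. Adjacent rungs sit at z = 212 and z = 468, so the spacing is 468 − 212 = 256 mm.


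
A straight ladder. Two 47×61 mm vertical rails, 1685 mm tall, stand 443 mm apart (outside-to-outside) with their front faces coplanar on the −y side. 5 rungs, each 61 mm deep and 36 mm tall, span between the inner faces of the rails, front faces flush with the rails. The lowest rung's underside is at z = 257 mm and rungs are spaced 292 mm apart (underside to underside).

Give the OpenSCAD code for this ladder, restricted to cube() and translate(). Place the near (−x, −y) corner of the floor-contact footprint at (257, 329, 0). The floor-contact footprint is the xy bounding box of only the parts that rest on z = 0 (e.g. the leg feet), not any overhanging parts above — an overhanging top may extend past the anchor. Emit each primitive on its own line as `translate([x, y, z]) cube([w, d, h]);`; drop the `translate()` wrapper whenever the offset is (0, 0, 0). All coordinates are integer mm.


translate([257, 329, 0]) cube([47, 61, 1685]);
translate([653, 329, 0]) cube([47, 61, 1685]);
translate([304, 329, 257]) cube([349, 61, 36]);
translate([304, 329, 549]) cube([349, 61, 36]);
translate([304, 329, 841]) cube([349, 61, 36]);
translate([304, 329, 1133]) cube([349, 61, 36]);
translate([304, 329, 1425]) cube([349, 61, 36]);


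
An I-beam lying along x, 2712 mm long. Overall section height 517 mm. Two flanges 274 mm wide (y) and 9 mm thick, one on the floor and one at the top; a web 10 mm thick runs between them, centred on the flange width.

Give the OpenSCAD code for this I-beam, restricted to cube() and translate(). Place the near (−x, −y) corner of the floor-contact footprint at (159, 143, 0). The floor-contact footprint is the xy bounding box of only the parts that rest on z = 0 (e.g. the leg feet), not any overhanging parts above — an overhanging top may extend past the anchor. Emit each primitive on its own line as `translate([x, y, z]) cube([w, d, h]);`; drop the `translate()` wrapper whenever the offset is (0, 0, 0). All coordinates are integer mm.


translate([159, 143, 0]) cube([2712, 274, 9]);
translate([159, 275, 9]) cube([2712, 10, 499]);
translate([159, 143, 508]) cube([2712, 274, 9]);


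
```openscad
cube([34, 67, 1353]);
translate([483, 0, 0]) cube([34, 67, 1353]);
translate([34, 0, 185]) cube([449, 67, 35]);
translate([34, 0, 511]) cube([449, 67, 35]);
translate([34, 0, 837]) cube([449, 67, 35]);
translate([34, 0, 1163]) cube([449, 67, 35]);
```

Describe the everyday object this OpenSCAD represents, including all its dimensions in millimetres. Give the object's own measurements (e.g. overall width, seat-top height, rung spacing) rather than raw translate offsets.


A straight ladder. Two 34×67 mm vertical rails, 1353 mm tall, stand 517 mm apart (outside-to-outside) with their front faces coplanar on the −y side. 4 rungs, each 67 mm deep and 35 mm tall, span between the inner faces of the rails, front faces flush with the rails. The lowest rung's underside is at z = 185 mm and rungs are spaced 326 mm apart (underside to underside).


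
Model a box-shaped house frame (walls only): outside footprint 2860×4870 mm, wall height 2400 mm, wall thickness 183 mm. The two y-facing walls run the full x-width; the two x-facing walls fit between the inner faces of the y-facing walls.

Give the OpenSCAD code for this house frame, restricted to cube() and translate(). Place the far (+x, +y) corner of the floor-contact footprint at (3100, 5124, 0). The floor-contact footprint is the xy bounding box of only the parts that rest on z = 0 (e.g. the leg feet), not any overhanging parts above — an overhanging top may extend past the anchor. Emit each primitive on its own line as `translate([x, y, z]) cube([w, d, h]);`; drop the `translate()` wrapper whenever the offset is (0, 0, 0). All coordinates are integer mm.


translate([240, 254, 0]) cube([2860, 183, 2400]);
translate([240, 4941, 0]) cube([2860, 183, 2400]);
translate([240, 437, 0]) cube([183, 4504, 2400]);
translate([2917, 437, 0]) cube([183, 4504, 2400]);
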